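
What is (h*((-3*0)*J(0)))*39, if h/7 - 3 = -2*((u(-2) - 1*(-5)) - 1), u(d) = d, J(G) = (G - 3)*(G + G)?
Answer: 0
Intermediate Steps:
J(G) = 2*G*(-3 + G) (J(G) = (-3 + G)*(2*G) = 2*G*(-3 + G))
h = -7 (h = 21 + 7*(-2*((-2 - 1*(-5)) - 1)) = 21 + 7*(-2*((-2 + 5) - 1)) = 21 + 7*(-2*(3 - 1)) = 21 + 7*(-2*2) = 21 + 7*(-4) = 21 - 28 = -7)
(h*((-3*0)*J(0)))*39 = -7*(-3*0)*2*0*(-3 + 0)*39 = -0*2*0*(-3)*39 = -0*0*39 = -7*0*39 = 0*39 = 0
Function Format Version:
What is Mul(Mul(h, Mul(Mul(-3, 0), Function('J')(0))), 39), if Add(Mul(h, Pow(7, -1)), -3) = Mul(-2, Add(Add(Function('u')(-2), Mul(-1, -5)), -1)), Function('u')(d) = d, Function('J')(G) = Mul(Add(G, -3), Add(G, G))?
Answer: 0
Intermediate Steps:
Function('J')(G) = Mul(2, G, Add(-3, G)) (Function('J')(G) = Mul(Add(-3, G), Mul(2, G)) = Mul(2, G, Add(-3, G)))
h = -7 (h = Add(21, Mul(7, Mul(-2, Add(Add(-2, Mul(-1, -5)), -1)))) = Add(21, Mul(7, Mul(-2, Add(Add(-2, 5), -1)))) = Add(21, Mul(7, Mul(-2, Add(3, -1)))) = Add(21, Mul(7, Mul(-2, 2))) = Add(21, Mul(7, -4)) = Add(21, -28) = -7)
Mul(Mul(h, Mul(Mul(-3, 0), Function('J')(0))), 39) = Mul(Mul(-7, Mul(Mul(-3, 0), Mul(2, 0, Add(-3, 0)))), 39) = Mul(Mul(-7, Mul(0, Mul(2, 0, -3))), 39) = Mul(Mul(-7, Mul(0, 0)), 39) = Mul(Mul(-7, 0), 39) = Mul(0, 39) = 0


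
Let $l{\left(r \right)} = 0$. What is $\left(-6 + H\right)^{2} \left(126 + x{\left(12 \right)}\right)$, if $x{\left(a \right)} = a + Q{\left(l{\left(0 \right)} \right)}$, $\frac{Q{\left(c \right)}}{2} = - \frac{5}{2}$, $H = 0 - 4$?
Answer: $13300$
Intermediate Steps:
$H = -4$ ($H = 0 - 4 = -4$)
$Q{\left(c \right)} = -5$ ($Q{\left(c \right)} = 2 \left(- \frac{5}{2}\right) = -5$)
$x{\left(a \right)} = -5 + a$ ($x{\left(a \right)} = a - 5 = -5 + a$)
$\left(-6 + H\right)^{2} \left(126 + x{\left(12 \right)}\right) = \left(-6 - 4\right)^{2} \left(126 + \left(-5 + 12\right)\right) = \left(-10\right)^{2} \left(126 + 7\right) = 100 \cdot 133 = 13300$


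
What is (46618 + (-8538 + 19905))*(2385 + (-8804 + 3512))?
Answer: -168562395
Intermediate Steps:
(46618 + (-8538 + 19905))*(2385 + (-8804 + 3512)) = (46618 + 11367)*(2385 - 5292) = 57985*(-2907) = -168562395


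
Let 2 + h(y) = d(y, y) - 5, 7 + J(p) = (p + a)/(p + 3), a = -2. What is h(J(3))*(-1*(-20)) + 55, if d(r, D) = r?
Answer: -665/3 ≈ -221.67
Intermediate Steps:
J(p) = -7 + (-2 + p)/(3 + p) (J(p) = -7 + (p - 2)/(p + 3) = -7 + (-2 + p)/(3 + p))
h(y) = -7 + y (h(y) = -2 + (y - 5) = -2 + (-5 + y) = -7 + y)
h(J(3))*(-1*(-20)) + 55 = (-7 + (-23 - 6*3)/(3 + 3))*(-1*(-20)) + 55 = (-7 + (-23 - 18)/6)*20 + 55 = (-7 + (⅙)*(-41))*20 + 55 = (-7 - 41/6)*20 + 55 = -83/6*20 + 55 = -830/3 + 55 = -665/3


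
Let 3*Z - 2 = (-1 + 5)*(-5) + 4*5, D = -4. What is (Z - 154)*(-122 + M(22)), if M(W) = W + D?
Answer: 47840/3 ≈ 15947.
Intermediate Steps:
M(W) = -4 + W (M(W) = W - 4 = -4 + W)
Z = ⅔ (Z = ⅔ + ((-1 + 5)*(-5) + 4*5)/3 = ⅔ + (4*(-5) + 20)/3 = ⅔ + (-20 + 20)/3 = ⅔ + (⅓)*0 = ⅔ + 0 = ⅔ ≈ 0.66667)
(Z - 154)*(-122 + M(22)) = (⅔ - 154)*(-122 + (-4 + 22)) = -460*(-122 + 18)/3 = -460/3*(-104) = 47840/3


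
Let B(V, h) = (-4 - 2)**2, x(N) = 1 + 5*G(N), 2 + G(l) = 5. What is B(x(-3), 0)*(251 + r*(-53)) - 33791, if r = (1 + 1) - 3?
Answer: -22847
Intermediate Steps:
r = -1 (r = 2 - 3 = -1)
G(l) = 3 (G(l) = -2 + 5 = 3)
x(N) = 16 (x(N) = 1 + 5*3 = 1 + 15 = 16)
B(V, h) = 36 (B(V, h) = (-6)**2 = 36)
B(x(-3), 0)*(251 + r*(-53)) - 33791 = 36*(251 - 1*(-53)) - 33791 = 36*(251 + 53) - 33791 = 36*304 - 33791 = 10944 - 33791 = -22847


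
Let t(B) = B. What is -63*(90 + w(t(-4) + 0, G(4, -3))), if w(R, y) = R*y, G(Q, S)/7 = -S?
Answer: -378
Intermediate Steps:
G(Q, S) = -7*S (G(Q, S) = 7*(-S) = -7*S)
-63*(90 + w(t(-4) + 0, G(4, -3))) = -63*(90 + (-4 + 0)*(-7*(-3))) = -63*(90 - 4*21) = -63*(90 - 84) = -63*6 = -378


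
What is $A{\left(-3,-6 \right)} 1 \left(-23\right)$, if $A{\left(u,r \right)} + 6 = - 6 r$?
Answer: $-690$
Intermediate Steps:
$A{\left(u,r \right)} = -6 - 6 r$
$A{\left(-3,-6 \right)} 1 \left(-23\right) = \left(-6 - -36\right) 1 \left(-23\right) = \left(-6 + 36\right) 1 \left(-23\right) = 30 \cdot 1 \left(-23\right) = 30 \left(-23\right) = -690$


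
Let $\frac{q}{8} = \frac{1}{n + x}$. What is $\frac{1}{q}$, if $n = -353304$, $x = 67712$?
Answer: $-35699$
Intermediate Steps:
$q = - \frac{1}{35699}$ ($q = \frac{8}{-353304 + 67712} = \frac{8}{-285592} = 8 \left(- \frac{1}{285592}\right) = - \frac{1}{35699} \approx -2.8012 \cdot 10^{-5}$)
$\frac{1}{q} = \frac{1}{- \frac{1}{35699}} = -35699$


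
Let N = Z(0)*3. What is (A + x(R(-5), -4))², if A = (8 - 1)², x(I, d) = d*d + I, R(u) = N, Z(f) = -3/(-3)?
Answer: 4624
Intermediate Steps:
Z(f) = 1 (Z(f) = -3*(-⅓) = 1)
N = 3 (N = 1*3 = 3)
R(u) = 3
x(I, d) = I + d² (x(I, d) = d² + I = I + d²)
A = 49 (A = 7² = 49)
(A + x(R(-5), -4))² = (49 + (3 + (-4)²))² = (49 + (3 + 16))² = (49 + 19)² = 68² = 4624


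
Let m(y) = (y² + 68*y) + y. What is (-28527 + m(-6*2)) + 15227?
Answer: -13984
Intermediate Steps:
m(y) = y² + 69*y
(-28527 + m(-6*2)) + 15227 = (-28527 + (-6*2)*(69 - 6*2)) + 15227 = (-28527 - 12*(69 - 12)) + 15227 = (-28527 - 12*57) + 15227 = (-28527 - 684) + 15227 = -29211 + 15227 = -13984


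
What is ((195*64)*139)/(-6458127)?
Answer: -44480/165593 ≈ -0.26861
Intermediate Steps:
((195*64)*139)/(-6458127) = (12480*139)*(-1/6458127) = 1734720*(-1/6458127) = -44480/165593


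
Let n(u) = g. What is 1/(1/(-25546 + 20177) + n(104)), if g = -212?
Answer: -5369/1138229 ≈ -0.0047170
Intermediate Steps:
n(u) = -212
1/(1/(-25546 + 20177) + n(104)) = 1/(1/(-25546 + 20177) - 212) = 1/(1/(-5369) - 212) = 1/(-1/5369 - 212) = 1/(-1138229/5369) = -5369/1138229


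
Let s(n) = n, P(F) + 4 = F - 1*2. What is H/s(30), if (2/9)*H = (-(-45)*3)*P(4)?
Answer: -81/2 ≈ -40.500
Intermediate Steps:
P(F) = -6 + F (P(F) = -4 + (F - 1*2) = -4 + (F - 2) = -4 + (-2 + F) = -6 + F)
H = -1215 (H = 9*((-(-45)*3)*(-6 + 4))/2 = 9*(-15*(-9)*(-2))/2 = 9*(135*(-2))/2 = (9/2)*(-270) = -1215)
H/s(30) = -1215/30 = -1215*1/30 = -81/2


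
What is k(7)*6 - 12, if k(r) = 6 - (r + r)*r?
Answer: -564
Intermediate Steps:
k(r) = 6 - 2*r**2 (k(r) = 6 - 2*r*r = 6 - 2*r**2)
k(7)*6 - 12 = (6 - 2*7**2)*6 - 12 = (6 - 2*49)*6 - 12 = (6 - 98)*6 - 12 = -92*6 - 12 = -552 - 12 = -564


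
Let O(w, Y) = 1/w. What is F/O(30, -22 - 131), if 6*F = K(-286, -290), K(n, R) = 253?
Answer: 1265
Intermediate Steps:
F = 253/6 (F = (⅙)*253 = 253/6 ≈ 42.167)
F/O(30, -22 - 131) = 253/(6*(1/30)) = (253/6)*30 = 1265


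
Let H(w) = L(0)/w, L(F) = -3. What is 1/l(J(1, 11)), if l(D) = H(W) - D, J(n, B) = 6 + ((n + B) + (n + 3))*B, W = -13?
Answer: -13/2363 ≈ -0.0055015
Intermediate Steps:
H(w) = -3/w
J(n, B) = 6 + B*(3 + B + 2*n) (J(n, B) = 6 + ((B + n) + (3 + n))*B = 6 + (3 + B + 2*n)*B = 6 + B*(3 + B + 2*n))
l(D) = 3/13 - D (l(D) = -3/(-13) - D = -3*(-1/13) - D = 3/13 - D)
1/l(J(1, 11)) = 1/(3/13 - (6 + 11² + 3*11 + 2*11*1)) = 1/(3/13 - (6 + 121 + 33 + 22)) = 1/(3/13 - 1*182) = 1/(3/13 - 182) = 1/(-2363/13) = -13/2363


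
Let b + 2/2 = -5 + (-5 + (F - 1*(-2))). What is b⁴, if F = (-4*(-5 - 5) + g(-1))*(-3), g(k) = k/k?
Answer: 303595776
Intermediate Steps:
g(k) = 1
F = -123 (F = (-4*(-5 - 5) + 1)*(-3) = (-4*(-10) + 1)*(-3) = (40 + 1)*(-3) = 41*(-3) = -123)
b = -132 (b = -1 + (-5 + (-5 + (-123 - 1*(-2)))) = -1 + (-5 + (-5 + (-123 + 2))) = -1 + (-5 + (-5 - 121)) = -1 + (-5 - 126) = -1 - 131 = -132)
b⁴ = (-132)⁴ = 303595776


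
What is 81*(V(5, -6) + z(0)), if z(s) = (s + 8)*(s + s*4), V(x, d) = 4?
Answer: 324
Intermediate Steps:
z(s) = 5*s*(8 + s) (z(s) = (8 + s)*(s + 4*s) = (8 + s)*(5*s) = 5*s*(8 + s))
81*(V(5, -6) + z(0)) = 81*(4 + 5*0*(8 + 0)) = 81*(4 + 5*0*8) = 81*(4 + 0) = 81*4 = 324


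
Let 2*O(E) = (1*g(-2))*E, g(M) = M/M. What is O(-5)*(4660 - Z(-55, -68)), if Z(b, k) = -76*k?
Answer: 1270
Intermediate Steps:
g(M) = 1
O(E) = E/2 (O(E) = ((1*1)*E)/2 = (1*E)/2 = E/2)
O(-5)*(4660 - Z(-55, -68)) = ((½)*(-5))*(4660 - (-76)*(-68)) = -5*(4660 - 1*5168)/2 = -5*(4660 - 5168)/2 = -5/2*(-508) = 1270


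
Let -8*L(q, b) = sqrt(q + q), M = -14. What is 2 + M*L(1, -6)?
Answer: 2 + 7*sqrt(2)/4 ≈ 4.4749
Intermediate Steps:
L(q, b) = -sqrt(2)*sqrt(q)/8 (L(q, b) = -sqrt(q + q)/8 = -sqrt(2)*sqrt(q)/8)
2 + M*L(1, -6) = 2 - (-7)*sqrt(2)*sqrt(1)/4 = 2 - (-7)*sqrt(2)/4 = 2 + 7*sqrt(2)/4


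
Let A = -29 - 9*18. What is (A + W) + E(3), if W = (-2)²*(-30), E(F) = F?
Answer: -308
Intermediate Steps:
A = -191 (A = -29 - 162 = -191)
W = -120 (W = 4*(-30) = -120)
(A + W) + E(3) = (-191 - 120) + 3 = -311 + 3 = -308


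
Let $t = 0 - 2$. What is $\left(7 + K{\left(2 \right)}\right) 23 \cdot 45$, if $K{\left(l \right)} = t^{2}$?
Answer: $11385$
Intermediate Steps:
$t = -2$
$K{\left(l \right)} = 4$ ($K{\left(l \right)} = \left(-2\right)^{2} = 4$)
$\left(7 + K{\left(2 \right)}\right) 23 \cdot 45 = \left(7 + 4\right) 23 \cdot 45 = 11 \cdot 23 \cdot 45 = 253 \cdot 45 = 11385$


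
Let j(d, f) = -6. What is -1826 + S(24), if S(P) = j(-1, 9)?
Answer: -1832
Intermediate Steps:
S(P) = -6
-1826 + S(24) = -1826 - 6 = -1832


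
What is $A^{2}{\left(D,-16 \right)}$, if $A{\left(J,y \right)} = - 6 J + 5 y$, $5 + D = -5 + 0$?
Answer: $400$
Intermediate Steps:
$D = -10$ ($D = -5 + \left(-5 + 0\right) = -5 - 5 = -10$)
$A^{2}{\left(D,-16 \right)} = \left(\left(-6\right) \left(-10\right) + 5 \left(-16\right)\right)^{2} = \left(60 - 80\right)^{2} = \left(-20\right)^{2} = 400$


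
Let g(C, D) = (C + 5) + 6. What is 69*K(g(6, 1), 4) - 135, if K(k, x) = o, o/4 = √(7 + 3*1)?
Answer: -135 + 276*√10 ≈ 737.79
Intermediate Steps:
g(C, D) = 11 + C (g(C, D) = (5 + C) + 6 = 11 + C)
o = 4*√10 (o = 4*√(7 + 3*1) = 4*√(7 + 3) = 4*√10 ≈ 12.649)
K(k, x) = 4*√10
69*K(g(6, 1), 4) - 135 = 69*(4*√10) - 135 = 276*√10 - 135 = -135 + 276*√10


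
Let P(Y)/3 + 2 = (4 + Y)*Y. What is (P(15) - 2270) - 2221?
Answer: -3642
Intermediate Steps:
P(Y) = -6 + 3*Y*(4 + Y) (P(Y) = -6 + 3*((4 + Y)*Y) = -6 + 3*(Y*(4 + Y)) = -6 + 3*Y*(4 + Y))
(P(15) - 2270) - 2221 = ((-6 + 3*15**2 + 12*15) - 2270) - 2221 = ((-6 + 3*225 + 180) - 2270) - 2221 = ((-6 + 675 + 180) - 2270) - 2221 = (849 - 2270) - 2221 = -1421 - 2221 = -3642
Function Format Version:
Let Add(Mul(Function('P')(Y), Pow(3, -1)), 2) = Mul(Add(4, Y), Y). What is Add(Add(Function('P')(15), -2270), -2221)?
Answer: -3642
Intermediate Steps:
Function('P')(Y) = Add(-6, Mul(3, Y, Add(4, Y))) (Function('P')(Y) = Add(-6, Mul(3, Mul(Add(4, Y), Y))) = Add(-6, Mul(3, Mul(Y, Add(4, Y)))) = Add(-6, Mul(3, Y, Add(4, Y))))
Add(Add(Function('P')(15), -2270), -2221) = Add(Add(Add(-6, Mul(3, Pow(15, 2)), Mul(12, 15)), -2270), -2221) = Add(Add(Add(-6, Mul(3, 225), 180), -2270), -2221) = Add(Add(Add(-6, 675, 180), -2270), -2221) = Add(Add(849, -2270), -2221) = Add(-1421, -2221) = -3642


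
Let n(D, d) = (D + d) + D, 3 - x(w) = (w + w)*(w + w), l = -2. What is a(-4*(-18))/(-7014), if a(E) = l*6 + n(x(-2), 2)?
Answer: 6/1169 ≈ 0.0051326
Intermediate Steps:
x(w) = 3 - 4*w**2 (x(w) = 3 - (w + w)*(w + w) = 3 - 2*w*2*w = 3 - 4*w**2)
n(D, d) = d + 2*D
a(E) = -36 (a(E) = -2*6 + (2 + 2*(3 - 4*(-2)**2)) = -12 + (2 + 2*(3 - 4*4)) = -12 + (2 + 2*(3 - 16)) = -12 + (2 + 2*(-13)) = -12 + (2 - 26) = -12 - 24 = -36)
a(-4*(-18))/(-7014) = -36/(-7014) = -36*(-1/7014) = 6/1169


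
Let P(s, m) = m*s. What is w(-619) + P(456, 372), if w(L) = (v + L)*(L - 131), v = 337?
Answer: 381132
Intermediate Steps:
w(L) = (-131 + L)*(337 + L) (w(L) = (337 + L)*(L - 131) = (337 + L)*(-131 + L) = (-131 + L)*(337 + L))
w(-619) + P(456, 372) = (-44147 + (-619)² + 206*(-619)) + 372*456 = (-44147 + 383161 - 127514) + 169632 = 211500 + 169632 = 381132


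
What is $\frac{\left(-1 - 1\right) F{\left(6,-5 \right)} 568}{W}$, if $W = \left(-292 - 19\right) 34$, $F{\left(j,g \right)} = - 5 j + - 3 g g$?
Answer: $- \frac{59640}{5287} \approx -11.281$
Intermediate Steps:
$F{\left(j,g \right)} = - 5 j - 3 g^{2}$
$W = -10574$ ($W = \left(-311\right) 34 = -10574$)
$\frac{\left(-1 - 1\right) F{\left(6,-5 \right)} 568}{W} = \frac{\left(-1 - 1\right) \left(\left(-5\right) 6 - 3 \left(-5\right)^{2}\right) 568}{-10574} = - 2 \left(-30 - 75\right) 568 \left(- \frac{1}{10574}\right) = \left(-2\right) \left(-105\right) 568 \left(- \frac{1}{10574}\right) = 210 \cdot 568 \left(- \frac{1}{10574}\right) = 119280 \left(- \frac{1}{10574}\right) = - \frac{59640}{5287}$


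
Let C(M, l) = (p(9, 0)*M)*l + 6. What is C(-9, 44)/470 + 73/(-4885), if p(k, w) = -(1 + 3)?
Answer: 773284/229595 ≈ 3.3680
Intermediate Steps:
p(k, w) = -4 (p(k, w) = -1*4 = -4)
C(M, l) = 6 - 4*M*l (C(M, l) = (-4*M)*l + 6 = -4*M*l + 6 = 6 - 4*M*l)
C(-9, 44)/470 + 73/(-4885) = (6 - 4*(-9)*44)/470 + 73/(-4885) = (6 + 1584)*(1/470) + 73*(-1/4885) = 1590*(1/470) - 73/4885 = 159/47 - 73/4885 = 773284/229595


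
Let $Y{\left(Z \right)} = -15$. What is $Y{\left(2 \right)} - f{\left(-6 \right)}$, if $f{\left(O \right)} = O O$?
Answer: $-51$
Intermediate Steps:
$f{\left(O \right)} = O^{2}$
$Y{\left(2 \right)} - f{\left(-6 \right)} = -15 - \left(-6\right)^{2} = -15 - 36 = -51$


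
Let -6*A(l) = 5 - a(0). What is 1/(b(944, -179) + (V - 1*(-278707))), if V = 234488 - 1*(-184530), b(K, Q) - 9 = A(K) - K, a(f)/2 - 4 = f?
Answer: 2/1393581 ≈ 1.4352e-6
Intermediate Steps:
a(f) = 8 + 2*f
A(l) = ½ (A(l) = -(5 - (8 + 2*0))/6 = -(5 - (8 + 0))/6 = -(5 - 1*8)/6 = -(5 - 8)/6 = -⅙*(-3) = ½)
b(K, Q) = 19/2 - K (b(K, Q) = 9 + (½ - K) = 19/2 - K)
V = 419018 (V = 234488 + 184530 = 419018)
1/(b(944, -179) + (V - 1*(-278707))) = 1/((19/2 - 1*944) + (419018 - 1*(-278707))) = 1/((19/2 - 944) + (419018 + 278707)) = 1/(-1869/2 + 697725) = 1/(1393581/2) = 2/1393581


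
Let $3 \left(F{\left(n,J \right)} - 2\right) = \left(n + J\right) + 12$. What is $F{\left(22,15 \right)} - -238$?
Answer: $\frac{769}{3} \approx 256.33$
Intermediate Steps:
$F{\left(n,J \right)} = 6 + \frac{J}{3} + \frac{n}{3}$ ($F{\left(n,J \right)} = 2 + \frac{\left(n + J\right) + 12}{3} = 2 + \frac{\left(J + n\right) + 12}{3} = 2 + \frac{12 + J + n}{3} = 2 + \left(4 + \frac{J}{3} + \frac{n}{3}\right) = 6 + \frac{J}{3} + \frac{n}{3}$)
$F{\left(22,15 \right)} - -238 = \left(6 + \frac{1}{3} \cdot 15 + \frac{1}{3} \cdot 22\right) - -238 = \left(6 + 5 + \frac{22}{3}\right) + 238 = \frac{55}{3} + 238 = \frac{769}{3}$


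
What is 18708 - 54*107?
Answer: 12930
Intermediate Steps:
18708 - 54*107 = 18708 - 1*5778 = 18708 - 5778 = 12930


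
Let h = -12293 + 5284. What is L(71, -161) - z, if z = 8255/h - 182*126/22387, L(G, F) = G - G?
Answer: 345535073/156910483 ≈ 2.2021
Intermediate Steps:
h = -7009
L(G, F) = 0
z = -345535073/156910483 (z = 8255/(-7009) - 182*126/22387 = 8255*(-1/7009) - 22932*1/22387 = -8255/7009 - 22932/22387 = -345535073/156910483 ≈ -2.2021)
L(71, -161) - z = 0 - 1*(-345535073/156910483) = 0 + 345535073/156910483 = 345535073/156910483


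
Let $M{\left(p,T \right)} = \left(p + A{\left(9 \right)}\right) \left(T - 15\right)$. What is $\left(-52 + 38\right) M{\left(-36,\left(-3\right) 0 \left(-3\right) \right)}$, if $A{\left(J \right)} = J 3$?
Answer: $-1890$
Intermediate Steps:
$A{\left(J \right)} = 3 J$
$M{\left(p,T \right)} = \left(-15 + T\right) \left(27 + p\right)$ ($M{\left(p,T \right)} = \left(p + 3 \cdot 9\right) \left(T - 15\right) = \left(p + 27\right) \left(-15 + T\right) = \left(27 + p\right) \left(-15 + T\right) = \left(-15 + T\right) \left(27 + p\right)$)
$\left(-52 + 38\right) M{\left(-36,\left(-3\right) 0 \left(-3\right) \right)} = \left(-52 + 38\right) \left(-405 - -540 + 27 \left(-3\right) 0 \left(-3\right) + \left(-3\right) 0 \left(-3\right) \left(-36\right)\right) = - 14 \left(-405 + 540 + 27 \cdot 0 \left(-3\right) + 0 \left(-3\right) \left(-36\right)\right) = - 14 \left(-405 + 540 + 27 \cdot 0 + 0 \left(-36\right)\right) = - 14 \left(-405 + 540 + 0 + 0\right) = \left(-14\right) 135 = -1890$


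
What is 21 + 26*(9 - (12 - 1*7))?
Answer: 125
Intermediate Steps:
21 + 26*(9 - (12 - 1*7)) = 21 + 26*(9 - (12 - 7)) = 21 + 26*(9 - 1*5) = 21 + 26*(9 - 5) = 21 + 26*4 = 21 + 104 = 125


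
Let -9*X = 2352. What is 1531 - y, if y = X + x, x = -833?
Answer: 7876/3 ≈ 2625.3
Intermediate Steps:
X = -784/3 (X = -⅑*2352 = -784/3 ≈ -261.33)
y = -3283/3 (y = -784/3 - 833 = -3283/3 ≈ -1094.3)
1531 - y = 1531 - 1*(-3283/3) = 1531 + 3283/3 = 7876/3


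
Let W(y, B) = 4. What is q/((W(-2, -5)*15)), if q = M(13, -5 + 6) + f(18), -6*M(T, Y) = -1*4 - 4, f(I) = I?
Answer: 29/90 ≈ 0.32222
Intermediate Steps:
M(T, Y) = 4/3 (M(T, Y) = -(-1*4 - 4)/6 = -(-4 - 4)/6 = -⅙*(-8) = 4/3)
q = 58/3 (q = 4/3 + 18 = 58/3 ≈ 19.333)
q/((W(-2, -5)*15)) = 58/(3*((4*15))) = (58/3)/60 = (58/3)*(1/60) = 29/90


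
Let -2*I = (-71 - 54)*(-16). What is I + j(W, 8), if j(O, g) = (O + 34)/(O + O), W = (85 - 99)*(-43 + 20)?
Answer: -160911/161 ≈ -999.45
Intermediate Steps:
W = 322 (W = -14*(-23) = 322)
j(O, g) = (34 + O)/(2*O) (j(O, g) = (34 + O)/((2*O)) = (34 + O)*(1/(2*O)) = (34 + O)/(2*O))
I = -1000 (I = -(-71 - 54)*(-16)/2 = -(-125)*(-16)/2 = -½*2000 = -1000)
I + j(W, 8) = -1000 + (½)*(34 + 322)/322 = -1000 + (½)*(1/322)*356 = -1000 + 89/161 = -160911/161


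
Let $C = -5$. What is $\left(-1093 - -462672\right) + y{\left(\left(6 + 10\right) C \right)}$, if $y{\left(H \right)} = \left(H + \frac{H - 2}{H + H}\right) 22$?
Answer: $\frac{18393211}{40} \approx 4.5983 \cdot 10^{5}$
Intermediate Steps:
$y{\left(H \right)} = 22 H + \frac{11 \left(-2 + H\right)}{H}$ ($y{\left(H \right)} = \left(H + \frac{-2 + H}{2 H}\right) 22 = 22 H + \frac{11 \left(-2 + H\right)}{H}$)
$\left(-1093 - -462672\right) + y{\left(\left(6 + 10\right) C \right)} = \left(-1093 - -462672\right) + \left(11 - \frac{22}{\left(6 + 10\right) \left(-5\right)} + 22 \left(6 + 10\right) \left(-5\right)\right) = \left(-1093 + 462672\right) + \left(11 - \frac{22}{16 \left(-5\right)} + 22 \cdot 16 \left(-5\right)\right) = 461579 + \left(11 - \frac{22}{-80} + 22 \left(-80\right)\right) = 461579 - \frac{69949}{40} = \frac{18393211}{40}$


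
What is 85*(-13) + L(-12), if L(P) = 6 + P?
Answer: -1111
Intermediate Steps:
85*(-13) + L(-12) = 85*(-13) + (6 - 12) = -1105 - 6 = -1111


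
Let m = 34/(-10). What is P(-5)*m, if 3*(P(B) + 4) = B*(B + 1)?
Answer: -136/15 ≈ -9.0667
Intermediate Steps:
P(B) = -4 + B*(1 + B)/3 (P(B) = -4 + (B*(B + 1))/3 = -4 + (B*(1 + B))/3 = -4 + B*(1 + B)/3)
m = -17/5 (m = 34*(-1/10) = -17/5 ≈ -3.4000)
P(-5)*m = (-4 + (1/3)*(-5) + (1/3)*(-5)**2)*(-17/5) = (-4 - 5/3 + (1/3)*25)*(-17/5) = (-4 - 5/3 + 25/3)*(-17/5) = (8/3)*(-17/5) = -136/15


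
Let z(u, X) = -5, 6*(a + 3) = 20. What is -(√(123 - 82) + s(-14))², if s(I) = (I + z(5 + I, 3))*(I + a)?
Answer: -607210/9 - 1558*√41/3 ≈ -70793.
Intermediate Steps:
a = ⅓ (a = -3 + (⅙)*20 = -3 + 10/3 = ⅓ ≈ 0.33333)
s(I) = (-5 + I)*(⅓ + I) (s(I) = (I - 5)*(I + ⅓) = (-5 + I)*(⅓ + I))
-(√(123 - 82) + s(-14))² = -(√(123 - 82) + (-5/3 + (-14)² - 14/3*(-14)))² = -(√41 + (-5/3 + 196 + 196/3))² = -(√41 + 779/3)² = -(779/3 + √41)²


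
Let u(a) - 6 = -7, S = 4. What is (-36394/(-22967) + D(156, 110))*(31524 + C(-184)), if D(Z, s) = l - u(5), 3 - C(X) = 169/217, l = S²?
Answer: 2920045651270/4983839 ≈ 5.8590e+5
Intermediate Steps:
u(a) = -1 (u(a) = 6 - 7 = -1)
l = 16 (l = 4² = 16)
C(X) = 482/217 (C(X) = 3 - 169/217 = 482/217)
D(Z, s) = 17 (D(Z, s) = 16 - 1*(-1) = 16 + 1 = 17)
(-36394/(-22967) + D(156, 110))*(31524 + C(-184)) = (-36394/(-22967) + 17)*(31524 + 482/217) = (-36394*(-1/22967) + 17)*(6841190/217) = (36394/22967 + 17)*(6841190/217) = (426833/22967)*(6841190/217) = 2920045651270/4983839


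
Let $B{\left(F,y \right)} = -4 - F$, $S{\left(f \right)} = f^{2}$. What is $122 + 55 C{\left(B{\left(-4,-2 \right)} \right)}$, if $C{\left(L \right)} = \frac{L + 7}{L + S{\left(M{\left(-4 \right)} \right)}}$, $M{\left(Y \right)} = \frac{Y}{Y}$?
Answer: $507$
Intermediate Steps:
$M{\left(Y \right)} = 1$
$C{\left(L \right)} = \frac{7 + L}{1 + L}$ ($C{\left(L \right)} = \frac{L + 7}{L + 1^{2}} = \frac{7 + L}{L + 1} = \frac{7 + L}{1 + L}$)
$122 + 55 C{\left(B{\left(-4,-2 \right)} \right)} = 122 + 55 \frac{7 - 0}{1 - 0} = 122 + 55 \frac{7 + \left(-4 + 4\right)}{1 + \left(-4 + 4\right)} = 122 + 55 \frac{7 + 0}{1 + 0} = 122 + 55 \cdot 1^{-1} \cdot 7 = 122 + 55 \cdot 1 \cdot 7 = 122 + 55 \cdot 7 = 122 + 385 = 507$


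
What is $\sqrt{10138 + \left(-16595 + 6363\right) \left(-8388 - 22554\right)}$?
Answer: $\sqrt{316608682} \approx 17794.0$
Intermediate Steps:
$\sqrt{10138 + \left(-16595 + 6363\right) \left(-8388 - 22554\right)} = \sqrt{10138 - -316598544} = \sqrt{10138 + 316598544} = \sqrt{316608682}$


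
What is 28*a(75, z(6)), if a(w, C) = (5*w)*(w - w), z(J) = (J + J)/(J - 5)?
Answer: 0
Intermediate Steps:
z(J) = 2*J/(-5 + J) (z(J) = (2*J)/(-5 + J) = 2*J/(-5 + J))
a(w, C) = 0 (a(w, C) = (5*w)*0 = 0)
28*a(75, z(6)) = 28*0 = 0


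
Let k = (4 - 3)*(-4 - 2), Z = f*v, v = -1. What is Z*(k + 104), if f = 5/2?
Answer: -245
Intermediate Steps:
f = 5/2 (f = 5*(1/2) = 5/2 ≈ 2.5000)
Z = -5/2 (Z = (5/2)*(-1) = -5/2 ≈ -2.5000)
k = -6 (k = 1*(-6) = -6)
Z*(k + 104) = -5*(-6 + 104)/2 = -5/2*98 = -245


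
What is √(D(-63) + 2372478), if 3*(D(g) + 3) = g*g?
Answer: √2373798 ≈ 1540.7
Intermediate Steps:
D(g) = -3 + g²/3 (D(g) = -3 + (g*g)/3 = -3 + g²/3)
√(D(-63) + 2372478) = √((-3 + (⅓)*(-63)²) + 2372478) = √((-3 + (⅓)*3969) + 2372478) = √((-3 + 1323) + 2372478) = √(1320 + 2372478) = √2373798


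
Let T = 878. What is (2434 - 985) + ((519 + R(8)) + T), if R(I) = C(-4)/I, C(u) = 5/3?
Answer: 68309/24 ≈ 2846.2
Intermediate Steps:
C(u) = 5/3 (C(u) = 5*(⅓) = 5/3)
R(I) = 5/(3*I)
(2434 - 985) + ((519 + R(8)) + T) = (2434 - 985) + ((519 + (5/3)/8) + 878) = 1449 + ((519 + (5/3)*(⅛)) + 878) = 1449 + ((519 + 5/24) + 878) = 1449 + (12461/24 + 878) = 1449 + 33533/24 = 68309/24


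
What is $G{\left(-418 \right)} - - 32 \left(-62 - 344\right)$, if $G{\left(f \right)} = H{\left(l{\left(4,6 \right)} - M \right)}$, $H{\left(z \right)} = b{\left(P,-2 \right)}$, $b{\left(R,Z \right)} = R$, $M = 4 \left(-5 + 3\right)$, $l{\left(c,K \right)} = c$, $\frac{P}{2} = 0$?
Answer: $-12992$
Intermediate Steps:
$P = 0$ ($P = 2 \cdot 0 = 0$)
$M = -8$ ($M = 4 \left(-2\right) = -8$)
$H{\left(z \right)} = 0$
$G{\left(f \right)} = 0$
$G{\left(-418 \right)} - - 32 \left(-62 - 344\right) = 0 - - 32 \left(-62 - 344\right) = 0 - \left(-32\right) \left(-406\right) = 0 - 12992 = -12992$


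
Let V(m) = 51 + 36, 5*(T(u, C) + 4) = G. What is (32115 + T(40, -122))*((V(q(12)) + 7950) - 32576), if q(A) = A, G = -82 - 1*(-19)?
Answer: -3938313188/5 ≈ -7.8766e+8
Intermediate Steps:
G = -63 (G = -82 + 19 = -63)
T(u, C) = -83/5 (T(u, C) = -4 + (⅕)*(-63) = -4 - 63/5 = -83/5)
V(m) = 87
(32115 + T(40, -122))*((V(q(12)) + 7950) - 32576) = (32115 - 83/5)*((87 + 7950) - 32576) = 160492*(8037 - 32576)/5 = (160492/5)*(-24539) = -3938313188/5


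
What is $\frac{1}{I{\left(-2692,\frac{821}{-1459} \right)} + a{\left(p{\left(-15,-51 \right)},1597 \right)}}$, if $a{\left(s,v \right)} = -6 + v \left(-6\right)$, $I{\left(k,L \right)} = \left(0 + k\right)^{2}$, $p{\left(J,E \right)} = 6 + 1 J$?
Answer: $\frac{1}{7237276} \approx 1.3817 \cdot 10^{-7}$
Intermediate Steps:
$p{\left(J,E \right)} = 6 + J$
$I{\left(k,L \right)} = k^{2}$
$a{\left(s,v \right)} = -6 - 6 v$
$\frac{1}{I{\left(-2692,\frac{821}{-1459} \right)} + a{\left(p{\left(-15,-51 \right)},1597 \right)}} = \frac{1}{\left(-2692\right)^{2} - 9588} = \frac{1}{7246864 - 9588} = \frac{1}{7237276}$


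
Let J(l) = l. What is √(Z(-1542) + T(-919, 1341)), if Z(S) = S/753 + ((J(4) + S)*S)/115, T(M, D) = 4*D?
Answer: √21650001182290/28865 ≈ 161.20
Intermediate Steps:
Z(S) = S/753 + S*(4 + S)/115 (Z(S) = S/753 + ((4 + S)*S)/115 = S*(1/753) + (S*(4 + S))*(1/115) = S/753 + S*(4 + S)/115)
√(Z(-1542) + T(-919, 1341)) = √((1/86595)*(-1542)*(3127 + 753*(-1542)) + 4*1341) = √((1/86595)*(-1542)*(3127 - 1161126) + 5364) = √((1/86595)*(-1542)*(-1157999) + 5364) = √(595211486/28865 + 5364) = √(750043346/28865) = √21650001182290/28865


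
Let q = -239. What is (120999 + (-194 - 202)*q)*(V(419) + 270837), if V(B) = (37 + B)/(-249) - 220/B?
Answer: 2031101825160843/34777 ≈ 5.8404e+10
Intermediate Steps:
V(B) = -37/249 - 220/B - B/249 (V(B) = (37 + B)*(-1/249) - 220/B = (-37/249 - B/249) - 220/B = -37/249 - 220/B - B/249)
(120999 + (-194 - 202)*q)*(V(419) + 270837) = (120999 + (-194 - 202)*(-239))*((1/249)*(-54780 - 1*419*(37 + 419))/419 + 270837) = (120999 - 396*(-239))*((1/249)*(1/419)*(-54780 - 1*419*456) + 270837) = (120999 + 94644)*((1/249)*(1/419)*(-54780 - 191064) + 270837) = 215643*((1/249)*(1/419)*(-245844) + 270837) = 215643*(-81948/34777 + 270837) = 215643*(9418816401/34777) = 2031101825160843/34777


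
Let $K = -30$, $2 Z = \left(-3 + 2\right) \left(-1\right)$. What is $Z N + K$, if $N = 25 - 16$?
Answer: $- \frac{51}{2} \approx -25.5$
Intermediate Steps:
$Z = \frac{1}{2}$ ($Z = \frac{\left(-3 + 2\right) \left(-1\right)}{2} = \frac{\left(-1\right) \left(-1\right)}{2} = \frac{1}{2} \cdot 1 = \frac{1}{2} \approx 0.5$)
$N = 9$
$Z N + K = \frac{1}{2} \cdot 9 - 30 = \frac{9}{2} - 30 = - \frac{51}{2}$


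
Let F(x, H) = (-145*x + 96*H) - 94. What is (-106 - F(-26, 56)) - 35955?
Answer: -45113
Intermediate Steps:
F(x, H) = -94 - 145*x + 96*H
(-106 - F(-26, 56)) - 35955 = (-106 - (-94 - 145*(-26) + 96*56)) - 35955 = (-106 - (-94 + 3770 + 5376)) - 35955 = (-106 - 1*9052) - 35955 = (-106 - 9052) - 35955 = -9158 - 35955 = -45113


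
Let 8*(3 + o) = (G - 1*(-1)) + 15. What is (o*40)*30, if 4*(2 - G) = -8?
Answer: -600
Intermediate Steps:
G = 4 (G = 2 - 1/4*(-8) = 2 + 2 = 4)
o = -1/2 (o = -3 + ((4 - 1*(-1)) + 15)/8 = -3 + ((4 + 1) + 15)/8 = -3 + (5 + 15)/8 = -3 + (1/8)*20 = -3 + 5/2 = -1/2 ≈ -0.50000)
(o*40)*30 = -1/2*40*30 = -20*30 = -600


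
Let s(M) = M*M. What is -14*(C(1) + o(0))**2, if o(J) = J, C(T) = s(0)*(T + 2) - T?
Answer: -14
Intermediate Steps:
s(M) = M**2
C(T) = -T (C(T) = 0**2*(T + 2) - T = 0*(2 + T) - T = 0 - T = -T)
-14*(C(1) + o(0))**2 = -14*(-1*1 + 0)**2 = -14*(-1 + 0)**2 = -14*(-1)**2 = -14*1 = -14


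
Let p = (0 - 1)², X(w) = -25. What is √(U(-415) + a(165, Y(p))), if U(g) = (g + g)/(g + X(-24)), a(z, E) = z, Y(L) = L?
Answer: √80773/22 ≈ 12.918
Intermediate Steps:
p = 1 (p = (-1)² = 1)
U(g) = 2*g/(-25 + g) (U(g) = (g + g)/(g - 25) = (2*g)/(-25 + g) = 2*g/(-25 + g))
√(U(-415) + a(165, Y(p))) = √(2*(-415)/(-25 - 415) + 165) = √(2*(-415)/(-440) + 165) = √(2*(-415)*(-1/440) + 165) = √(83/44 + 165) = √(7343/44) = √80773/22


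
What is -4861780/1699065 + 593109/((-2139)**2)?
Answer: -471921630851/172750394997 ≈ -2.7318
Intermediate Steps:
-4861780/1699065 + 593109/((-2139)**2) = -4861780*1/1699065 + 593109/4575321 = -972356/339813 + 593109*(1/4575321) = -972356/339813 + 65901/508369 = -471921630851/172750394997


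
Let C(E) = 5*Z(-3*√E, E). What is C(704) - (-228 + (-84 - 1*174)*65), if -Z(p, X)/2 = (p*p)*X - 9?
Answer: -44588352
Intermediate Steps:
Z(p, X) = 18 - 2*X*p² (Z(p, X) = -2*((p*p)*X - 9) = -2*(p²*X - 9) = -2*(X*p² - 9) = -2*(-9 + X*p²) = 18 - 2*X*p²)
C(E) = 90 - 90*E² (C(E) = 5*(18 - 2*E*(-3*√E)²) = 5*(18 - 2*E*9*E) = 5*(18 - 18*E²) = 90 - 90*E²)
C(704) - (-228 + (-84 - 1*174)*65) = (90 - 90*704²) - (-228 + (-84 - 1*174)*65) = (90 - 90*495616) - (-228 + (-84 - 174)*65) = (90 - 44605440) - (-228 - 258*65) = -44605350 - (-228 - 16770) = -44605350 - 1*(-16998) = -44605350 + 16998 = -44588352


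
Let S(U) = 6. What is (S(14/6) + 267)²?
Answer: 74529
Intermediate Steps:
(S(14/6) + 267)² = (6 + 267)² = 273² = 74529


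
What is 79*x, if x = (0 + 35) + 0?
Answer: 2765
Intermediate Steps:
x = 35 (x = 35 + 0 = 35)
79*x = 79*35 = 2765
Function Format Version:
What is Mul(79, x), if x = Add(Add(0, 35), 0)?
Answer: 2765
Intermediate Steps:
x = 35 (x = Add(35, 0) = 35)
Mul(79, x) = Mul(79, 35) = 2765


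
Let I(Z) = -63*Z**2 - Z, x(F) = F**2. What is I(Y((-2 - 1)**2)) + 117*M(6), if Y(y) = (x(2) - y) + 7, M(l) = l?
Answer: 448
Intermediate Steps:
Y(y) = 11 - y (Y(y) = (2**2 - y) + 7 = (4 - y) + 7 = 11 - y)
I(Z) = -Z - 63*Z**2
I(Y((-2 - 1)**2)) + 117*M(6) = -(11 - (-2 - 1)**2)*(1 + 63*(11 - (-2 - 1)**2)) + 117*6 = -(11 - 1*(-3)**2)*(1 + 63*(11 - 1*(-3)**2)) + 702 = -(11 - 1*9)*(1 + 63*(11 - 1*9)) + 702 = -(11 - 9)*(1 + 63*(11 - 9)) + 702 = -1*2*(1 + 63*2) + 702 = -1*2*(1 + 126) + 702 = -1*2*127 + 702 = -254 + 702 = 448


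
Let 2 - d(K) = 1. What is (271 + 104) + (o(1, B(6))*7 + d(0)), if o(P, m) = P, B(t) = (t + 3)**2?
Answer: 383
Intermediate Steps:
B(t) = (3 + t)**2
d(K) = 1 (d(K) = 2 - 1*1 = 2 - 1 = 1)
(271 + 104) + (o(1, B(6))*7 + d(0)) = (271 + 104) + (1*7 + 1) = 375 + (7 + 1) = 375 + 8 = 383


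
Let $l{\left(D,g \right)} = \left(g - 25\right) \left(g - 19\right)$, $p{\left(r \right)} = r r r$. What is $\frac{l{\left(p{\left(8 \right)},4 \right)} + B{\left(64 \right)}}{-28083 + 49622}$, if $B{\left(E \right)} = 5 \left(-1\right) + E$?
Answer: $\frac{22}{1267} \approx 0.017364$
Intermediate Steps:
$p{\left(r \right)} = r^{3}$ ($p{\left(r \right)} = r^{2} r = r^{3}$)
$l{\left(D,g \right)} = \left(-25 + g\right) \left(-19 + g\right)$
$B{\left(E \right)} = -5 + E$
$\frac{l{\left(p{\left(8 \right)},4 \right)} + B{\left(64 \right)}}{-28083 + 49622} = \frac{\left(475 + 4^{2} - 176\right) + \left(-5 + 64\right)}{-28083 + 49622} = \frac{\left(475 + 16 - 176\right) + 59}{21539} = \left(315 + 59\right) \frac{1}{21539} = 374 \cdot \frac{1}{21539} = \frac{22}{1267}$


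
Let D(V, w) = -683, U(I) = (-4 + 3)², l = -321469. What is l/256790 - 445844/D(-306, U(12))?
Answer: 114268717433/175387570 ≈ 651.52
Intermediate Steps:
U(I) = 1 (U(I) = (-1)² = 1)
l/256790 - 445844/D(-306, U(12)) = -321469/256790 - 445844/(-683) = -321469*1/256790 - 445844*(-1/683) = -321469/256790 + 445844/683 = 114268717433/175387570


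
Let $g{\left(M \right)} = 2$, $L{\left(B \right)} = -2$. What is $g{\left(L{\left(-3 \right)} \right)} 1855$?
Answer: $3710$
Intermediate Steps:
$g{\left(L{\left(-3 \right)} \right)} 1855 = 2 \cdot 1855 = 3710$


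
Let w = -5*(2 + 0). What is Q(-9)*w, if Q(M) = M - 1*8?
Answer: 170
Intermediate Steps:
w = -10 (w = -5*2 = -10)
Q(M) = -8 + M (Q(M) = M - 8 = -8 + M)
Q(-9)*w = (-8 - 9)*(-10) = -17*(-10) = 170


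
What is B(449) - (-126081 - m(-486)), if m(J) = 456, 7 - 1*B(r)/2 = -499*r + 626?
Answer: 573401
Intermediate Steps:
B(r) = -1238 + 998*r (B(r) = 14 - 2*(-499*r + 626) = 14 - 2*(626 - 499*r) = 14 + (-1252 + 998*r) = -1238 + 998*r)
B(449) - (-126081 - m(-486)) = (-1238 + 998*449) - (-126081 - 1*456) = (-1238 + 448102) - (-126081 - 456) = 446864 - 1*(-126537) = 446864 + 126537 = 573401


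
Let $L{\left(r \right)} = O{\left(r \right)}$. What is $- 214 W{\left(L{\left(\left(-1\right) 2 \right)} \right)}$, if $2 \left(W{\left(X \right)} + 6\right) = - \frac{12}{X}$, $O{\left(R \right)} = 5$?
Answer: $\frac{7704}{5} \approx 1540.8$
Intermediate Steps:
$L{\left(r \right)} = 5$
$W{\left(X \right)} = -6 - \frac{6}{X}$ ($W{\left(X \right)} = -6 + \frac{\left(-12\right) \frac{1}{X}}{2} = -6 - \frac{6}{X}$)
$- 214 W{\left(L{\left(\left(-1\right) 2 \right)} \right)} = - 214 \left(-6 - \frac{6}{5}\right) = \left(-214\right) \left(- \frac{36}{5}\right) = \frac{7704}{5}$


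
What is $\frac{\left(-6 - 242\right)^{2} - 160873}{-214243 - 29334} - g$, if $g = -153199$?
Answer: $\frac{37315852192}{243577} \approx 1.532 \cdot 10^{5}$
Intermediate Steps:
$\frac{\left(-6 - 242\right)^{2} - 160873}{-214243 - 29334} - g = \frac{\left(-6 - 242\right)^{2} - 160873}{-214243 - 29334} - -153199 = \frac{\left(-248\right)^{2} - 160873}{-243577} + 153199 = \left(61504 - 160873\right) \left(- \frac{1}{243577}\right) + 153199 = \left(-99369\right) \left(- \frac{1}{243577}\right) + 153199 = \frac{99369}{243577} + 153199 = \frac{37315852192}{243577}$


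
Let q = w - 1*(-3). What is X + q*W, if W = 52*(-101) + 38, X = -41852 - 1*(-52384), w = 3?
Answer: -20752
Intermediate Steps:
X = 10532 (X = -41852 + 52384 = 10532)
W = -5214 (W = -5252 + 38 = -5214)
q = 6 (q = 3 - 1*(-3) = 3 + 3 = 6)
X + q*W = 10532 + 6*(-5214) = 10532 - 31284 = -20752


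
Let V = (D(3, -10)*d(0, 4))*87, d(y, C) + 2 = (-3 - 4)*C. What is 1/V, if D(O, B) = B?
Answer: 1/26100 ≈ 3.8314e-5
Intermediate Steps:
d(y, C) = -2 - 7*C (d(y, C) = -2 + (-3 - 4)*C = -2 - 7*C)
V = 26100 (V = -10*(-2 - 7*4)*87 = -10*(-2 - 28)*87 = -10*(-30)*87 = 300*87 = 26100)
1/V = 1/26100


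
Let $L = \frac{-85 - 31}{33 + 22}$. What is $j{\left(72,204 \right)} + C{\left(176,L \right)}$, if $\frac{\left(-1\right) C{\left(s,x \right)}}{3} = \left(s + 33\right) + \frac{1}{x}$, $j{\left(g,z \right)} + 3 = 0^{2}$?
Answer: $- \frac{72915}{116} \approx -628.58$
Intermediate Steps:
$L = - \frac{116}{55} \approx -2.1091$
$j{\left(g,z \right)} = -3$ ($j{\left(g,z \right)} = -3 + 0^{2} = -3 + 0 = -3$)
$C{\left(s,x \right)} = -99 - 3 s - \frac{3}{x}$ ($C{\left(s,x \right)} = - 3 \left(\left(s + 33\right) + \frac{1}{x}\right) = - 3 \left(\left(33 + s\right) + \frac{1}{x}\right) = - 3 \left(33 + s + \frac{1}{x}\right) = -99 - 3 s - \frac{3}{x}$)
$j{\left(72,204 \right)} + C{\left(176,L \right)} = -3 - \left(627 - \frac{165}{116}\right) = -3 - \frac{72567}{116} = - \frac{72915}{116}$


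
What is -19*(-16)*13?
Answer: 3952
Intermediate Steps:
-19*(-16)*13 = 304*13 = 3952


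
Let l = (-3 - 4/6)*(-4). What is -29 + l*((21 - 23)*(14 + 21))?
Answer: -3167/3 ≈ -1055.7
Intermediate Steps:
l = 44/3 (l = (-3 - 4*⅙)*(-4) = (-3 - ⅔)*(-4) = -11/3*(-4) = 44/3 ≈ 14.667)
-29 + l*((21 - 23)*(14 + 21)) = -29 + 44*((21 - 23)*(14 + 21))/3 = -29 + 44*(-2*35)/3 = -29 + (44/3)*(-70) = -29 - 3080/3 = -3167/3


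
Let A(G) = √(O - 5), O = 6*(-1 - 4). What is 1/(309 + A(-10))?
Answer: 309/95516 - I*√35/95516 ≈ 0.0032351 - 6.1938e-5*I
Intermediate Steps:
O = -30 (O = 6*(-5) = -30)
A(G) = I*√35 (A(G) = √(-30 - 5) = √(-35) = I*√35)
1/(309 + A(-10)) = 1/(309 + I*√35)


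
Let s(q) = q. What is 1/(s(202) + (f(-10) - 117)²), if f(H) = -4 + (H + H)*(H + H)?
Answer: 1/78043 ≈ 1.2813e-5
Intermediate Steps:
f(H) = -4 + 4*H² (f(H) = -4 + (2*H)*(2*H) = -4 + 4*H²)
1/(s(202) + (f(-10) - 117)²) = 1/(202 + ((-4 + 4*(-10)²) - 117)²) = 1/(202 + ((-4 + 4*100) - 117)²) = 1/(202 + ((-4 + 400) - 117)²) = 1/(202 + (396 - 117)²) = 1/(202 + 279²) = 1/(202 + 77841) = 1/78043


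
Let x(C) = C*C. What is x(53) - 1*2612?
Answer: 197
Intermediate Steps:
x(C) = C**2
x(53) - 1*2612 = 53**2 - 1*2612 = 2809 - 2612 = 197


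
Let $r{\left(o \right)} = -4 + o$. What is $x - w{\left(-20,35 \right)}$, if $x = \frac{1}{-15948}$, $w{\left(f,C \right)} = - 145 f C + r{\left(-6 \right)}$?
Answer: $- \frac{1618562521}{15948} \approx -1.0149 \cdot 10^{5}$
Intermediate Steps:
$w{\left(f,C \right)} = -10 - 145 C f$ ($w{\left(f,C \right)} = - 145 f C - 10 = - 145 C f - 10 = -10 - 145 C f$)
$x = - \frac{1}{15948} \approx -6.2704 \cdot 10^{-5}$
$x - w{\left(-20,35 \right)} = - \frac{1}{15948} - \left(-10 - 5075 \left(-20\right)\right) = - \frac{1}{15948} - \left(-10 + 101500\right) = - \frac{1}{15948} - 101490 = - \frac{1618562521}{15948}$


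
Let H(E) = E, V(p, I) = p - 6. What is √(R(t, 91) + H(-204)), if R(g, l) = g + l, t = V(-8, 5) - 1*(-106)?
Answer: I*√21 ≈ 4.5826*I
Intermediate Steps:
V(p, I) = -6 + p
t = 92 (t = (-6 - 8) - 1*(-106) = -14 + 106 = 92)
√(R(t, 91) + H(-204)) = √((92 + 91) - 204) = √(183 - 204) = √(-21) = I*√21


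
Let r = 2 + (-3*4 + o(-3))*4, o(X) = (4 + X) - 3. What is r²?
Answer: 2916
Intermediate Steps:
o(X) = 1 + X
r = -54 (r = 2 + (-3*4 + (1 - 3))*4 = 2 + (-12 - 2)*4 = 2 - 14*4 = 2 - 56 = -54)
r² = (-54)² = 2916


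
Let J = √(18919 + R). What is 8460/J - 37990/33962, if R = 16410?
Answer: -18995/16981 + 8460*√721/5047 ≈ 43.891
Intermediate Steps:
J = 7*√721 (J = √(18919 + 16410) = √35329 = 7*√721 ≈ 187.96)
8460/J - 37990/33962 = 8460/((7*√721)) - 37990/33962 = 8460*(√721/5047) - 37990*1/33962 = 8460*√721/5047 - 18995/16981 = -18995/16981 + 8460*√721/5047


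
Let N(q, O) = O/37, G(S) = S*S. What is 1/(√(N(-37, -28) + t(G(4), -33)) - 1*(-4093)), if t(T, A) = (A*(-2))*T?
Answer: 151441/619808969 - 2*√361157/619808969 ≈ 0.00024240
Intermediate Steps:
G(S) = S²
N(q, O) = O/37 (N(q, O) = O*(1/37) = O/37)
t(T, A) = -2*A*T (t(T, A) = (-2*A)*T = -2*A*T)
1/(√(N(-37, -28) + t(G(4), -33)) - 1*(-4093)) = 1/(√((1/37)*(-28) - 2*(-33)*4²) - 1*(-4093)) = 1/(√(-28/37 - 2*(-33)*16) + 4093) = 1/(√(-28/37 + 1056) + 4093) = 1/(√(39044/37) + 4093) = 1/(2*√361157/37 + 4093) = 1/(4093 + 2*√361157/37)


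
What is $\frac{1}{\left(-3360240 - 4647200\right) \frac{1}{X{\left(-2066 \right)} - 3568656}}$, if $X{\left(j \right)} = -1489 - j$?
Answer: $\frac{3568079}{8007440} \approx 0.4456$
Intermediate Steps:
$\frac{1}{\left(-3360240 - 4647200\right) \frac{1}{X{\left(-2066 \right)} - 3568656}} = \frac{1}{\left(-3360240 - 4647200\right) \frac{1}{\left(-1489 - -2066\right) - 3568656}} = \frac{1}{\left(-8007440\right) \frac{1}{\left(-1489 + 2066\right) - 3568656}} = \frac{1}{\left(-8007440\right) \frac{1}{577 - 3568656}} = \frac{1}{\left(-8007440\right) \frac{1}{-3568079}} = \frac{1}{\left(-8007440\right) \left(- \frac{1}{3568079}\right)} = \frac{1}{\frac{8007440}{3568079}} = \frac{3568079}{8007440}$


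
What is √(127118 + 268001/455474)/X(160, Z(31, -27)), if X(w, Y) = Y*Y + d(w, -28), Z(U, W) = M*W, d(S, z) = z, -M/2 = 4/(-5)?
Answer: 1325*√9388246940538/20931763144 ≈ 0.19396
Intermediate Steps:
M = 8/5 (M = -8/(-5) = -8*(-1)/5 = -2*(-⅘) = 8/5 ≈ 1.6000)
Z(U, W) = 8*W/5
X(w, Y) = -28 + Y² (X(w, Y) = Y*Y - 28 = Y² - 28 = -28 + Y²)
√(127118 + 268001/455474)/X(160, Z(31, -27)) = √(127118 + 268001/455474)/(-28 + ((8/5)*(-27))²) = √(127118 + 268001*(1/455474))/(-28 + (-216/5)²) = √(127118 + 268001/455474)/(-28 + 46656/25) = √(57899211933/455474)/(45956/25) = (53*√9388246940538/455474)*(25/45956) = 1325*√9388246940538/20931763144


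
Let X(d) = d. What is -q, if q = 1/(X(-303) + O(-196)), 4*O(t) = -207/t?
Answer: 784/237345 ≈ 0.0033032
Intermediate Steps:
O(t) = -207/(4*t) (O(t) = (-207/t)/4 = -207/(4*t))
q = -784/237345 (q = 1/(-303 - 207/4/(-196)) = 1/(-303 - 207/4*(-1/196)) = 1/(-303 + 207/784) = 1/(-237345/784) = -784/237345 ≈ -0.0033032)
-q = -1*(-784/237345) = 784/237345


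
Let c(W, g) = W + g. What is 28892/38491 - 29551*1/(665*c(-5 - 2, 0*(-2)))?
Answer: 1271939801/179175605 ≈ 7.0988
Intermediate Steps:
28892/38491 - 29551*1/(665*c(-5 - 2, 0*(-2))) = 28892/38491 - 29551*1/(665*((-5 - 2) + 0*(-2))) = 28892*(1/38491) - 29551*1/(665*(-7 + 0)) = 28892/38491 - 29551/(665*(-7)) = 28892/38491 - 29551/(-4655) = 28892/38491 - 29551*(-1/4655) = 28892/38491 + 29551/4655 = 1271939801/179175605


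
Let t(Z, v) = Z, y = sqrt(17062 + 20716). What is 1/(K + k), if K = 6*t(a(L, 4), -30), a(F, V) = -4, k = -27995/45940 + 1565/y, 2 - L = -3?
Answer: -39242046118652/862341511735169 - 66058136680*sqrt(37778)/862341511735169 ≈ -0.060395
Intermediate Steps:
L = 5 (L = 2 - 1*(-3) = 2 + 3 = 5)
y = sqrt(37778) ≈ 194.37
k = -5599/9188 + 1565*sqrt(37778)/37778 (k = -27995/45940 + 1565/(sqrt(37778)) = -27995*1/45940 + 1565*(sqrt(37778)/37778) = -5599/9188 + 1565*sqrt(37778)/37778 ≈ 7.4425)
K = -24 (K = 6*(-4) = -24)
1/(K + k) = 1/(-24 + (-5599/9188 + 1565*sqrt(37778)/37778)) = 1/(-226111/9188 + 1565*sqrt(37778)/37778)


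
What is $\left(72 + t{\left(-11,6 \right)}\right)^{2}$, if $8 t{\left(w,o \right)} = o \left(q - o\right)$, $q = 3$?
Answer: $\frac{77841}{16} \approx 4865.1$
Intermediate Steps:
$t{\left(w,o \right)} = \frac{o \left(3 - o\right)}{8}$
$\left(72 + t{\left(-11,6 \right)}\right)^{2} = \left(72 + \frac{1}{8} \cdot 6 \left(3 - 6\right)\right)^{2} = \left(72 + \frac{1}{8} \cdot 6 \left(-3\right)\right)^{2} = \left(72 - \frac{9}{4}\right)^{2} = \left(\frac{279}{4}\right)^{2} = \frac{77841}{16}$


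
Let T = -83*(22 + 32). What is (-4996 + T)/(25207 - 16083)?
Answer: -4739/4562 ≈ -1.0388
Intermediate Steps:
T = -4482 (T = -83*54 = -4482)
(-4996 + T)/(25207 - 16083) = (-4996 - 4482)/(25207 - 16083) = -9478/9124 = -9478*1/9124 = -4739/4562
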